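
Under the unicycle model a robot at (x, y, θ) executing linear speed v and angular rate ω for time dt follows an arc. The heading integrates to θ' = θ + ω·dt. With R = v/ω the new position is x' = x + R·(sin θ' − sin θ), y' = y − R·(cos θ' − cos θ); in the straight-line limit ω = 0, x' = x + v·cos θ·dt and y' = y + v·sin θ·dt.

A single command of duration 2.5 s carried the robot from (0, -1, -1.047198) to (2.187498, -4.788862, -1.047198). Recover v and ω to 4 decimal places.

Δθ = -1.047198 − -1.047198 = 0.000000
ω = Δθ/dt = 0.000000/2.5 = 0.0000
ω = 0 → v = (Δx·cos θ + Δy·sin θ)/dt = 1.7500

v = 1.7500, ω = 0.0000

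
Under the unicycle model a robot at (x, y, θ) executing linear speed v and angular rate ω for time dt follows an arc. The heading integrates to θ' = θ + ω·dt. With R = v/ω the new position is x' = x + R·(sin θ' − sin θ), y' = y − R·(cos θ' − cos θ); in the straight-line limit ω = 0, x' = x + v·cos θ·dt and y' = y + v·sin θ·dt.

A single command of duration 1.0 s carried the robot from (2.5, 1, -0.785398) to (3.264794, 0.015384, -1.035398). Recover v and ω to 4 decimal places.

Δθ = -1.035398 − -0.785398 = -0.250000
ω = Δθ/dt = -0.250000/1.0 = -0.2500
R = −Δy/(cos θ' − cos θ) = -5.0000
v = R·ω = -5.0000·-0.2500 = 1.2500

v = 1.2500, ω = -0.2500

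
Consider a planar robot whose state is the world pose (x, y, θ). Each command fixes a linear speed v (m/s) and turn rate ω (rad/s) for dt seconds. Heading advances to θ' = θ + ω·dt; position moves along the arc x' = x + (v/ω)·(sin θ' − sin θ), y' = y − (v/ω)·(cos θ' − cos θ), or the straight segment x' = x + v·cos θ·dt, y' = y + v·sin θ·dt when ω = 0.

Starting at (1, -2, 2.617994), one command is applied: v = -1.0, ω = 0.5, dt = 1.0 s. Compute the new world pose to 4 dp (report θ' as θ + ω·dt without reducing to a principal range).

θ' = 2.6180 + 0.5·1.0 = 3.1180
R = v/ω = -1.0/0.5 = -2.0000
x' = 1 + -2.0000·(sin 3.1180 − sin 2.6180) = 1.9528
y' = -2 − -2.0000·(cos 3.1180 − cos 2.6180) = -2.2674

(1.9528, -2.2674, 3.1180)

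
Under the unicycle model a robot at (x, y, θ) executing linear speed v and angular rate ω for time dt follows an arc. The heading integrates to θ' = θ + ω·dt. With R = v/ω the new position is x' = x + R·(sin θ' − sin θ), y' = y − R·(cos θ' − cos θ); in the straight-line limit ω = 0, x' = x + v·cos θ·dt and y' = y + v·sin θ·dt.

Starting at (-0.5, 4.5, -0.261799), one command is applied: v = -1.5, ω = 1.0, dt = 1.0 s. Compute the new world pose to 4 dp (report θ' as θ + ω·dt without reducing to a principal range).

(-1.8977, 4.1606, 0.7382)

θ' = -0.2618 + 1.0·1.0 = 0.7382
R = v/ω = -1.5/1.0 = -1.5000
x' = -0.5 + -1.5000·(sin 0.7382 − sin -0.2618) = -1.8977
y' = 4.5 − -1.5000·(cos 0.7382 − cos -0.2618) = 4.1606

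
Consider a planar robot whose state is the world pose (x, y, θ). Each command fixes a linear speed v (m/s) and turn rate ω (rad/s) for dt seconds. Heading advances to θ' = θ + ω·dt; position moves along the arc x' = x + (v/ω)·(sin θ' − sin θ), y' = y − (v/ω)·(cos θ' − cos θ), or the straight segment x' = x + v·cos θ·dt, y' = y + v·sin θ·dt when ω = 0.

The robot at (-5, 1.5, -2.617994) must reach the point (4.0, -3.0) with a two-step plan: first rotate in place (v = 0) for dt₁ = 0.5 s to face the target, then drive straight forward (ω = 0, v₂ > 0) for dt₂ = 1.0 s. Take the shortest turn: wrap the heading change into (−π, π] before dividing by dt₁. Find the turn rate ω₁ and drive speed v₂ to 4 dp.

heading to target = atan2(-3−1.5, 4−-5) = -0.4636
Δθ = wrap(-0.4636 − -2.6180) = 2.1543; ω₁ = Δθ/dt₁ = 4.3087
distance = √((4−-5)² + (-3−1.5)²) = 10.0623; v₂ = distance/dt₂ = 10.0623

ω₁ = 4.3087, v₂ = 10.0623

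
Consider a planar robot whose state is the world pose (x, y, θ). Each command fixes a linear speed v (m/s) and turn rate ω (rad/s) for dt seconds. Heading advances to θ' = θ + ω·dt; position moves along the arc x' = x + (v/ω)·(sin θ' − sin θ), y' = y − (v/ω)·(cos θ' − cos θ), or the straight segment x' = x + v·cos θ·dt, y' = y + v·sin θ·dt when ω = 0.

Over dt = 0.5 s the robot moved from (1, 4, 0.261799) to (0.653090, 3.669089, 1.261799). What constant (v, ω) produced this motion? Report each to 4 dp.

Δθ = 1.261799 − 0.261799 = 1.000000
ω = Δθ/dt = 1.000000/0.5 = 2.0000
R = Δx/(sin θ' − sin θ) = -0.5000
v = R·ω = -0.5000·2.0000 = -1.0000

v = -1.0000, ω = 2.0000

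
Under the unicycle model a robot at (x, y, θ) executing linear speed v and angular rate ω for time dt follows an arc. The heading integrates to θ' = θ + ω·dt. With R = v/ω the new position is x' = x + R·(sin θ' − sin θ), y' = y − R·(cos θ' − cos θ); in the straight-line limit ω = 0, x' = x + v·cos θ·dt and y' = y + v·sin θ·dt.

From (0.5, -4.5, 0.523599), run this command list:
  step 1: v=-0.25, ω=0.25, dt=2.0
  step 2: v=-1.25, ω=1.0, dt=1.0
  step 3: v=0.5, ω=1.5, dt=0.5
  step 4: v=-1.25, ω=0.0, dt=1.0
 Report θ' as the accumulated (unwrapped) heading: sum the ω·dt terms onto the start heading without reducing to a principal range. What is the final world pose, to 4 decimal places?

step 1: θ'=1.0236 (R=-1.0000) → pose (0.1460, -4.8457, 1.0236)
step 2: θ'=2.0236 (R=-1.2500) → pose (0.0895, -6.0430, 2.0236)
step 3: θ'=2.7736 (R=0.3333) → pose (-0.0904, -5.8778, 2.7736)
step 4: θ'=2.7736 (straight) → pose (1.0760, -6.3275, 2.7736)

(1.0760, -6.3275, 2.7736)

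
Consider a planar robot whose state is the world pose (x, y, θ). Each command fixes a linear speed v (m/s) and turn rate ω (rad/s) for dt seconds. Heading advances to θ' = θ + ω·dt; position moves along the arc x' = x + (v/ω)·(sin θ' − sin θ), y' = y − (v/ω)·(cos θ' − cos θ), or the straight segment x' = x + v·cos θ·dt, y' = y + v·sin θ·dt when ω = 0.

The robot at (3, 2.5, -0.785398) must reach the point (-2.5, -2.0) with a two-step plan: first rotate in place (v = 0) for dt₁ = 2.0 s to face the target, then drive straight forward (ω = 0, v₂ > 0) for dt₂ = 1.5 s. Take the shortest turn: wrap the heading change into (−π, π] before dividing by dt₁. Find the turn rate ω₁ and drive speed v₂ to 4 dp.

ω₁ = -0.8352, v₂ = 4.7376

heading to target = atan2(-2−2.5, -2.5−3) = -2.4559
Δθ = wrap(-2.4559 − -0.7854) = -1.6705; ω₁ = Δθ/dt₁ = -0.8352
distance = √((-2.5−3)² + (-2−2.5)²) = 7.1063; v₂ = distance/dt₂ = 4.7376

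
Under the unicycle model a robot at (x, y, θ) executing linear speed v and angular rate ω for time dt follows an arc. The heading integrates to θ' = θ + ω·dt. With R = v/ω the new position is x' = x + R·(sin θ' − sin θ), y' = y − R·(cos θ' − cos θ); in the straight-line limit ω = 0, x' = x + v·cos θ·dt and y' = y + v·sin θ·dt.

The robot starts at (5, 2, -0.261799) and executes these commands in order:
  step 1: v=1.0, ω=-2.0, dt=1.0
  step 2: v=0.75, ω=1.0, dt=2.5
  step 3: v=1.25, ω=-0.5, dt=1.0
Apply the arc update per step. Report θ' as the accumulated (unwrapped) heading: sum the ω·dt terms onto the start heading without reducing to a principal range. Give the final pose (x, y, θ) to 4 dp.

(7.2477, -0.0230, -0.2618)

step 1: θ'=-2.2618 (R=-0.5000) → pose (5.2559, 1.1984, -2.2618)
step 2: θ'=0.2382 (R=0.7500) → pose (6.0108, -0.0084, 0.2382)
step 3: θ'=-0.2618 (R=-2.5000) → pose (7.2477, -0.0230, -0.2618)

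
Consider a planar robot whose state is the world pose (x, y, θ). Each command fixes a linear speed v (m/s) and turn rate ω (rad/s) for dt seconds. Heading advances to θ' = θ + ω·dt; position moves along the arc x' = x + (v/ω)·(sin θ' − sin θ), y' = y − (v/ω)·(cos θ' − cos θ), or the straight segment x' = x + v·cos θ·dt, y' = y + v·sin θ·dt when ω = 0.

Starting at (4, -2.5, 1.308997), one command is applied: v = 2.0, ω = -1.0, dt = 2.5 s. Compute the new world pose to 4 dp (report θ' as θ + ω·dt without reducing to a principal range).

(7.7893, -2.2762, -1.1910)

θ' = 1.3090 + -1.0·2.5 = -1.1910
R = v/ω = 2.0/-1.0 = -2.0000
x' = 4 + -2.0000·(sin -1.1910 − sin 1.3090) = 7.7893
y' = -2.5 − -2.0000·(cos -1.1910 − cos 1.3090) = -2.2762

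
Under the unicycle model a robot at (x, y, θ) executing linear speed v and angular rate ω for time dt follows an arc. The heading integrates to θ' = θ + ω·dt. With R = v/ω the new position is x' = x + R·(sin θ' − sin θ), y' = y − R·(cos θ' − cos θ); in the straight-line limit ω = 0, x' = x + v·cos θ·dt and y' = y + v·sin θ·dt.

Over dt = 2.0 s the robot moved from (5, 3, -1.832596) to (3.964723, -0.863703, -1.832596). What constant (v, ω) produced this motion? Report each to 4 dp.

Δθ = -1.832596 − -1.832596 = 0.000000
ω = Δθ/dt = 0.000000/2.0 = 0.0000
ω = 0 → v = (Δx·cos θ + Δy·sin θ)/dt = 2.0000

v = 2.0000, ω = 0.0000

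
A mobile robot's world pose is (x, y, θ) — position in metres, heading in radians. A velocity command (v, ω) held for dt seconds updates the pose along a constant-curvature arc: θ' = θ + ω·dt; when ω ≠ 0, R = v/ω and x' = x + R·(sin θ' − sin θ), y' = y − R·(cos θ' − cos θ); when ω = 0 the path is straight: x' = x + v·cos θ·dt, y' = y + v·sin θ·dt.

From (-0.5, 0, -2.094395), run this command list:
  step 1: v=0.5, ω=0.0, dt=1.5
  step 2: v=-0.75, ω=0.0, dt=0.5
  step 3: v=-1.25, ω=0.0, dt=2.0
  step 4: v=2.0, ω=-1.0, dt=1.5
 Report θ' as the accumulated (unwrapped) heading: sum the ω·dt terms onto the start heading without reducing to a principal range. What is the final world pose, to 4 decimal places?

(-2.0445, 1.0419, -3.5944)

step 1: θ'=-2.0944 (straight) → pose (-0.8750, -0.6495, -2.0944)
step 2: θ'=-2.0944 (straight) → pose (-0.6875, -0.3248, -2.0944)
step 3: θ'=-2.0944 (straight) → pose (0.5625, 1.8403, -2.0944)
step 4: θ'=-3.5944 (R=-2.0000) → pose (-2.0445, 1.0419, -3.5944)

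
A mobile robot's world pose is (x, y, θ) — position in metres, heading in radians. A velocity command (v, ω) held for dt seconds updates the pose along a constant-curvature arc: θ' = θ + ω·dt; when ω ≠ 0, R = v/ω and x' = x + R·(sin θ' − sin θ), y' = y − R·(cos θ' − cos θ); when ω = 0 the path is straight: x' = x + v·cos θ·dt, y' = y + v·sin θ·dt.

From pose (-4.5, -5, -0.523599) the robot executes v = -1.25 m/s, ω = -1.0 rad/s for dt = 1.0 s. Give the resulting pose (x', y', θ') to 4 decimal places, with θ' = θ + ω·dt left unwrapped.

(-5.1236, -3.9764, -1.5236)

θ' = -0.5236 + -1.0·1.0 = -1.5236
R = v/ω = -1.25/-1.0 = 1.2500
x' = -4.5 + 1.2500·(sin -1.5236 − sin -0.5236) = -5.1236
y' = -5 − 1.2500·(cos -1.5236 − cos -0.5236) = -3.9764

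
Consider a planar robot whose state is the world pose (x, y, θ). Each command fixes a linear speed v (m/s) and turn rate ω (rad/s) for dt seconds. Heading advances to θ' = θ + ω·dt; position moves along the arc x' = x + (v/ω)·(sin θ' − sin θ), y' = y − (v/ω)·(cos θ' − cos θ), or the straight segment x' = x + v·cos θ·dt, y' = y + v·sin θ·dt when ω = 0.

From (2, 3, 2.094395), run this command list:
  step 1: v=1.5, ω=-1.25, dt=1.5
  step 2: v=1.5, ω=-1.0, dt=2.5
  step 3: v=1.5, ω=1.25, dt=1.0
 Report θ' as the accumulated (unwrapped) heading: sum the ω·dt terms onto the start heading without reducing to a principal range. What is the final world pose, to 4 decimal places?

step 1: θ'=0.2194 (R=-1.2000) → pose (2.7781, 4.7712, 0.2194)
step 2: θ'=-2.2806 (R=-1.5000) → pose (4.2423, 2.3297, -2.2806)
step 3: θ'=-1.0306 (R=1.2000) → pose (4.1233, 0.9305, -1.0306)

(4.1233, 0.9305, -1.0306)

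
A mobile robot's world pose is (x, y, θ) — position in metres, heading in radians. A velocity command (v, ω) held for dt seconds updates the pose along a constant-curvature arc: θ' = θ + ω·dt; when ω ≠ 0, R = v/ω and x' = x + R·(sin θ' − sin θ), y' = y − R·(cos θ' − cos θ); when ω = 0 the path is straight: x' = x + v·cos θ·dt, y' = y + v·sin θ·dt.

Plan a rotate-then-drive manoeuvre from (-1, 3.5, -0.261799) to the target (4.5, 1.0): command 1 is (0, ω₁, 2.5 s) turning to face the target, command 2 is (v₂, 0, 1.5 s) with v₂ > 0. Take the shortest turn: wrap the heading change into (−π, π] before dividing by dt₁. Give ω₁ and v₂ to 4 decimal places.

heading to target = atan2(1−3.5, 4.5−-1) = -0.4266
Δθ = wrap(-0.4266 − -0.2618) = -0.1648; ω₁ = Δθ/dt₁ = -0.0659
distance = √((4.5−-1)² + (1−3.5)²) = 6.0415; v₂ = distance/dt₂ = 4.0277

ω₁ = -0.0659, v₂ = 4.0277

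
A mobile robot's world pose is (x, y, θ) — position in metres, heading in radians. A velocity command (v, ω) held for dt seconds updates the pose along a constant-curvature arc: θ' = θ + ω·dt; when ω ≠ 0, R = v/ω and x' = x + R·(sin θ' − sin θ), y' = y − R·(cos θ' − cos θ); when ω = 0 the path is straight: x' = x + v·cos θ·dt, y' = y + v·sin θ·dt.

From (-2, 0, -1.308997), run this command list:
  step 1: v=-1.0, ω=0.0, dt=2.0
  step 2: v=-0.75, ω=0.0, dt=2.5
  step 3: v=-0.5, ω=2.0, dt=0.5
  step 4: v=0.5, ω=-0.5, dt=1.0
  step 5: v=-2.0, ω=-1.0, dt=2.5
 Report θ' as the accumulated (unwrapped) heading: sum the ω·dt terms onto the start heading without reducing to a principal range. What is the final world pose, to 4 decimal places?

step 1: θ'=-1.3090 (straight) → pose (-2.5176, 1.9319, -1.3090)
step 2: θ'=-1.3090 (straight) → pose (-3.0029, 3.7430, -1.3090)
step 3: θ'=-0.3090 (R=-0.2500) → pose (-3.1684, 3.9164, -0.3090)
step 4: θ'=-0.8090 (R=-1.0000) → pose (-2.7489, 3.6540, -0.8090)
step 5: θ'=-3.3090 (R=2.0000) → pose (-0.9684, 7.0065, -3.3090)

(-0.9684, 7.0065, -3.3090)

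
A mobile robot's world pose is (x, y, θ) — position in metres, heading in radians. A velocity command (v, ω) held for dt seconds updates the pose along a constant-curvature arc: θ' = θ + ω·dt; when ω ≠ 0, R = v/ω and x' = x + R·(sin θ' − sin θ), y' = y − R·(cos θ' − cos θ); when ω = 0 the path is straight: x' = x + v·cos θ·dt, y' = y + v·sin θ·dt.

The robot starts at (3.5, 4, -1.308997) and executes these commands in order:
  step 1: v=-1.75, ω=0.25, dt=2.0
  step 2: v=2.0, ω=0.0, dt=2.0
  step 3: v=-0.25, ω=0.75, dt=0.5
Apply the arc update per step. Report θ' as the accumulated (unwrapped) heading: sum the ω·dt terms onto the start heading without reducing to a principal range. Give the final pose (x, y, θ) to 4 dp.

(4.4636, 4.1978, -0.4340)

step 1: θ'=-0.8090 (R=-7.0000) → pose (1.8037, 7.0198, -0.8090)
step 2: θ'=-0.8090 (straight) → pose (4.5646, 4.1255, -0.8090)
step 3: θ'=-0.4340 (R=-0.3333) → pose (4.4636, 4.1978, -0.4340)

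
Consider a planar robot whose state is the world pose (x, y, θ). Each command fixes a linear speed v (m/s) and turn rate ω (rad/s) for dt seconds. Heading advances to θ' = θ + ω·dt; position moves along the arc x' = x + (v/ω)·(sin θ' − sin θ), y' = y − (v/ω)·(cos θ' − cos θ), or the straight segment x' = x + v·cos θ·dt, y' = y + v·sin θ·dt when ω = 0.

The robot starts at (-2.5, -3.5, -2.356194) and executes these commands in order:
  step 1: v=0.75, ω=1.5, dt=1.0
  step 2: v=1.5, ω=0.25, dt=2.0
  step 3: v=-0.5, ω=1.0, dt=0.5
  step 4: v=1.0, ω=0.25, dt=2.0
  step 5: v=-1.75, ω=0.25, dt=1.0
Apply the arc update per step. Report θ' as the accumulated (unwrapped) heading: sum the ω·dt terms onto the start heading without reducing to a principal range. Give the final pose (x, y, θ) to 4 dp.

(0.2429, -6.3006, 0.8938)

step 1: θ'=-0.8562 (R=0.5000) → pose (-2.5241, -4.1812, -0.8562)
step 2: θ'=-0.3562 (R=6.0000) → pose (-0.0843, -5.8727, -0.3562)
step 3: θ'=0.1438 (R=-0.5000) → pose (-0.3303, -5.8465, 0.1438)
step 4: θ'=0.6438 (R=4.0000) → pose (1.4975, -5.0870, 0.6438)
step 5: θ'=0.8938 (R=-7.0000) → pose (0.2429, -6.3006, 0.8938)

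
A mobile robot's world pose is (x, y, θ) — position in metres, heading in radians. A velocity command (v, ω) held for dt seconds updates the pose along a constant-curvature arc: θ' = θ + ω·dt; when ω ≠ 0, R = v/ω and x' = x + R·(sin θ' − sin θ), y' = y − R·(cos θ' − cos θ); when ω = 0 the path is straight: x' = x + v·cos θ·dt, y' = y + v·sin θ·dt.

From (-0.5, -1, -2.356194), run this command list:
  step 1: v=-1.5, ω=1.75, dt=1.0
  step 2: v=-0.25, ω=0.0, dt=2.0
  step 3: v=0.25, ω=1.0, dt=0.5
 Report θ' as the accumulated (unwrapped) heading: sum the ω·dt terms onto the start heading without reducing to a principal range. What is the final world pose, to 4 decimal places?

(-0.9127, 0.5522, -0.1062)

step 1: θ'=-0.6062 (R=-0.8571) → pose (-0.6177, 0.3105, -0.6062)
step 2: θ'=-0.6062 (straight) → pose (-1.0287, 0.5954, -0.6062)
step 3: θ'=-0.1062 (R=0.2500) → pose (-0.9127, 0.5522, -0.1062)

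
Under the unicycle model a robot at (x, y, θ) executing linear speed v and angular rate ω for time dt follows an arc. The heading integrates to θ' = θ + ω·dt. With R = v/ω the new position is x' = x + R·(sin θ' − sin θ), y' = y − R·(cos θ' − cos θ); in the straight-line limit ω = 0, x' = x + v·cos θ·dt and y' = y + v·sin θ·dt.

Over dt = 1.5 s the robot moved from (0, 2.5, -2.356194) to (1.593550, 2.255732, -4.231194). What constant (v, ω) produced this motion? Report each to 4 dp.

Δθ = -4.231194 − -2.356194 = -1.875000
ω = Δθ/dt = -1.875000/1.5 = -1.2500
R = Δx/(sin θ' − sin θ) = 1.0000
v = R·ω = 1.0000·-1.2500 = -1.2500

v = -1.2500, ω = -1.2500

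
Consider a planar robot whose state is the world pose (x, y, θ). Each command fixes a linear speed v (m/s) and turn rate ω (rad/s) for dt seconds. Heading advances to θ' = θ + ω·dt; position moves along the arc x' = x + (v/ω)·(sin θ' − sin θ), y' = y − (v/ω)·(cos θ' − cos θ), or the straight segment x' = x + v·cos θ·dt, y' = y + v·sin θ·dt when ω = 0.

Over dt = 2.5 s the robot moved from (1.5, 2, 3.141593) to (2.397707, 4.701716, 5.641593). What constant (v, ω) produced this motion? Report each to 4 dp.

Δθ = 5.641593 − 3.141593 = 2.500000
ω = Δθ/dt = 2.500000/2.5 = 1.0000
R = −Δy/(cos θ' − cos θ) = -1.5000
v = R·ω = -1.5000·1.0000 = -1.5000

v = -1.5000, ω = 1.0000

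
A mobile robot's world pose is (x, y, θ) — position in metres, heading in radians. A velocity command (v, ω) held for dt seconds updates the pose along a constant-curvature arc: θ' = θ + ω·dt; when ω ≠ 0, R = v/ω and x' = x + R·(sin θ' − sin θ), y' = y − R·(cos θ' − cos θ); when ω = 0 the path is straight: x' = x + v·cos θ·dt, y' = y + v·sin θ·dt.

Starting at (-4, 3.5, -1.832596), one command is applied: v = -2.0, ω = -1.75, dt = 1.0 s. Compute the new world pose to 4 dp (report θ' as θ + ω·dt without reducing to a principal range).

θ' = -1.8326 + -1.75·1.0 = -3.5826
R = v/ω = -2.0/-1.75 = 1.1429
x' = -4 + 1.1429·(sin -3.5826 − sin -1.8326) = -2.4083
y' = 3.5 − 1.1429·(cos -3.5826 − cos -1.8326) = 4.2377

(-2.4083, 4.2377, -3.5826)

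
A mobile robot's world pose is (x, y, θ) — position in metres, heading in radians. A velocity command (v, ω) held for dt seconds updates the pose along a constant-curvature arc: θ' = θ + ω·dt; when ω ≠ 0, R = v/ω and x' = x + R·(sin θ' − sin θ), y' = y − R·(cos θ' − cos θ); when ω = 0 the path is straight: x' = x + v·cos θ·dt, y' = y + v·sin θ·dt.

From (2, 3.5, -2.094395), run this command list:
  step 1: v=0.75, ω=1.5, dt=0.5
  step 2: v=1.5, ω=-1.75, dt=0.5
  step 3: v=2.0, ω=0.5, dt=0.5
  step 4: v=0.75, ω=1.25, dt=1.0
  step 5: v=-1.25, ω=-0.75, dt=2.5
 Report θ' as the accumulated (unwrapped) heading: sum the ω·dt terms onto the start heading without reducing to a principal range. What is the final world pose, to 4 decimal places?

(1.6836, 3.5566, -2.5944)

step 1: θ'=-1.3444 (R=0.5000) → pose (1.9458, 3.1378, -1.3444)
step 2: θ'=-2.2194 (R=-0.8571) → pose (1.7936, 2.4276, -2.2194)
step 3: θ'=-1.9694 (R=4.0000) → pose (1.2949, 1.5638, -1.9694)
step 4: θ'=-0.7194 (R=0.6000) → pose (1.4525, 0.8796, -0.7194)
step 5: θ'=-2.5944 (R=1.6667) → pose (1.6836, 3.5566, -2.5944)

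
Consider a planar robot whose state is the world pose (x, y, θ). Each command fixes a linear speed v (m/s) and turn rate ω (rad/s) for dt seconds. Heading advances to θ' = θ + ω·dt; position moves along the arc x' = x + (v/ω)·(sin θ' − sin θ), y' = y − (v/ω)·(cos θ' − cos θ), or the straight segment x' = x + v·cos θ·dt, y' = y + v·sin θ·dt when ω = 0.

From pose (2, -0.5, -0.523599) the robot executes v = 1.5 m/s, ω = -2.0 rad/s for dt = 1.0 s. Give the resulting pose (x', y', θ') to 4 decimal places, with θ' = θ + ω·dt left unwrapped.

θ' = -0.5236 + -2.0·1.0 = -2.5236
R = v/ω = 1.5/-2.0 = -0.7500
x' = 2 + -0.7500·(sin -2.5236 − sin -0.5236) = 2.0596
y' = -0.5 − -0.7500·(cos -2.5236 − cos -0.5236) = -1.7608

(2.0596, -1.7608, -2.5236)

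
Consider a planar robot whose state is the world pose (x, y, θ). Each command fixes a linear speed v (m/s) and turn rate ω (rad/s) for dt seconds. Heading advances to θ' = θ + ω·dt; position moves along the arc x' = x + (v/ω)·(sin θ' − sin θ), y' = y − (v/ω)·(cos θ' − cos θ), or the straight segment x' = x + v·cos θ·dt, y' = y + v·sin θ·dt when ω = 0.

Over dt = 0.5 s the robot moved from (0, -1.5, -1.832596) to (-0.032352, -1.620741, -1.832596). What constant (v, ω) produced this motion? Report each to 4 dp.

Δθ = -1.832596 − -1.832596 = 0.000000
ω = Δθ/dt = 0.000000/0.5 = 0.0000
ω = 0 → v = (Δx·cos θ + Δy·sin θ)/dt = 0.2500

v = 0.2500, ω = 0.0000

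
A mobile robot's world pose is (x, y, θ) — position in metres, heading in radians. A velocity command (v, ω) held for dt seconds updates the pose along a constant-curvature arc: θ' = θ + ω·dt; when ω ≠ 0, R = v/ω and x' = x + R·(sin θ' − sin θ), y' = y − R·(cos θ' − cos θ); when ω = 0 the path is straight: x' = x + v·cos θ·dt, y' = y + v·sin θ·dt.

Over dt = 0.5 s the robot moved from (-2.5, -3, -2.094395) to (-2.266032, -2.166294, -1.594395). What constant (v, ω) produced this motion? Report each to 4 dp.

v = -1.7500, ω = 1.0000

Δθ = -1.594395 − -2.094395 = 0.500000
ω = Δθ/dt = 0.500000/0.5 = 1.0000
R = −Δy/(cos θ' − cos θ) = -1.7500
v = R·ω = -1.7500·1.0000 = -1.7500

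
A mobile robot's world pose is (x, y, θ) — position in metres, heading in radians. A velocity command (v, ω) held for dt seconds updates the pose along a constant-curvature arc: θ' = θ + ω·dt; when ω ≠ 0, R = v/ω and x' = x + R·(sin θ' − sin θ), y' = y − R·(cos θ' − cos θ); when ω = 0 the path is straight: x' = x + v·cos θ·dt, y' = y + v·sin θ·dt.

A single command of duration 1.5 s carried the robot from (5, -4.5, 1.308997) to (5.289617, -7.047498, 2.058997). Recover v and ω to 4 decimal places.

v = -1.7500, ω = 0.5000

Δθ = 2.058997 − 1.308997 = 0.750000
ω = Δθ/dt = 0.750000/1.5 = 0.5000
R = −Δy/(cos θ' − cos θ) = -3.5000
v = R·ω = -3.5000·0.5000 = -1.7500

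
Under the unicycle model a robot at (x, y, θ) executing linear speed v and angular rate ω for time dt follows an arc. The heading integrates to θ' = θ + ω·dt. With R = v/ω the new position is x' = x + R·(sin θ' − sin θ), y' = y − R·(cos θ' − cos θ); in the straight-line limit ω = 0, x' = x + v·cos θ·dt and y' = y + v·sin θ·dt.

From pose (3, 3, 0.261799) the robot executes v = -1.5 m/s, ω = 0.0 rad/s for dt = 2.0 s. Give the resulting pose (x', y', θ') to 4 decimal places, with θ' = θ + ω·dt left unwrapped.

(0.1022, 2.2235, 0.2618)

θ' = 0.2618 + 0.0·2.0 = 0.2618
ω = 0 → straight: x' = 3 + -1.5·cos(0.2618)·2.0 = 0.1022
y' = 3 + -1.5·sin(0.2618)·2.0 = 2.2235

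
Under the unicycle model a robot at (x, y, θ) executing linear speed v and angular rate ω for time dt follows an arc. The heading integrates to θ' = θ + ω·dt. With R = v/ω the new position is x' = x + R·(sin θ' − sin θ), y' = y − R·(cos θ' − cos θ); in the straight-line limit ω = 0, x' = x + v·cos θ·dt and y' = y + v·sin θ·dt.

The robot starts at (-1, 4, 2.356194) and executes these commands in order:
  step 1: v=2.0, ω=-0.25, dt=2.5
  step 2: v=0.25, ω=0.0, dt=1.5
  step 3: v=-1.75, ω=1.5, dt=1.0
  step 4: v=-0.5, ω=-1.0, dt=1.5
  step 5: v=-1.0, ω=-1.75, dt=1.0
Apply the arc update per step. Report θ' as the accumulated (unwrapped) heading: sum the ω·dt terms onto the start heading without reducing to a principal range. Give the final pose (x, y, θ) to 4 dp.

(-2.0808, 6.6930, -0.0188)

step 1: θ'=1.7312 (R=-8.0000) → pose (-3.2405, 8.3792, 1.7312)
step 2: θ'=1.7312 (straight) → pose (-3.3003, 8.7494, 1.7312)
step 3: θ'=3.2312 (R=-1.1667) → pose (-2.0443, 7.7737, 3.2312)
step 4: θ'=1.7312 (R=0.5000) → pose (-1.5059, 7.3556, 1.7312)
step 5: θ'=-0.0188 (R=0.5714) → pose (-2.0808, 6.6930, -0.0188)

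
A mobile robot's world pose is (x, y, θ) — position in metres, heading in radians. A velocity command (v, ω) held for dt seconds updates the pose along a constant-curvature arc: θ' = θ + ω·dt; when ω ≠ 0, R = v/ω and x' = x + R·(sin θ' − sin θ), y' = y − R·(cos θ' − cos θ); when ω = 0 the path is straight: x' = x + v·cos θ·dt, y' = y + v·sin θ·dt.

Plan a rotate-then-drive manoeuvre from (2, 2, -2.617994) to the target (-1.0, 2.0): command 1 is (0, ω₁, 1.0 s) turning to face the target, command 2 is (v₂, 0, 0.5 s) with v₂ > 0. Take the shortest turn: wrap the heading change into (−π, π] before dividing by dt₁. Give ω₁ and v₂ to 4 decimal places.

ω₁ = -0.5236, v₂ = 6.0000

heading to target = atan2(2−2, -1−2) = 3.1416
Δθ = wrap(3.1416 − -2.6180) = -0.5236; ω₁ = Δθ/dt₁ = -0.5236
distance = √((-1−2)² + (2−2)²) = 3.0000; v₂ = distance/dt₂ = 6.0000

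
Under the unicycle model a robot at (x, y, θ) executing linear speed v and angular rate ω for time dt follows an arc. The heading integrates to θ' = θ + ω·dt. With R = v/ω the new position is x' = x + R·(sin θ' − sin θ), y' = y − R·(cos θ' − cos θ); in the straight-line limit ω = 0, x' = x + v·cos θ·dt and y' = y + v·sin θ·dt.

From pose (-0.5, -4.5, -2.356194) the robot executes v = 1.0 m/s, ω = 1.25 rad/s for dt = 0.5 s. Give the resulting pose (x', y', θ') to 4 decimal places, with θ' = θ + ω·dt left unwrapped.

(-0.7240, -4.9379, -1.7312)

θ' = -2.3562 + 1.25·0.5 = -1.7312
R = v/ω = 1.0/1.25 = 0.8000
x' = -0.5 + 0.8000·(sin -1.7312 − sin -2.3562) = -0.7240
y' = -4.5 − 0.8000·(cos -1.7312 − cos -2.3562) = -4.9379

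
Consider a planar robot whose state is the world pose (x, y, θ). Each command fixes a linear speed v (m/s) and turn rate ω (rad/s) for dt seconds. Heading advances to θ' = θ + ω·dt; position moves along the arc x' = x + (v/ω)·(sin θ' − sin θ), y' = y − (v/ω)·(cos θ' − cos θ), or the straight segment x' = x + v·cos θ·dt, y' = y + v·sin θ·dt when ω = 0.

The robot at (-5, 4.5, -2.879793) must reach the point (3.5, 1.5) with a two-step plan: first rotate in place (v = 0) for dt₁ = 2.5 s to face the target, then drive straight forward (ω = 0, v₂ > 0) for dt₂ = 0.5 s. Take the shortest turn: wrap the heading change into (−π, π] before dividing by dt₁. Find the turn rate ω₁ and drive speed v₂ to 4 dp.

heading to target = atan2(1.5−4.5, 3.5−-5) = -0.3393
Δθ = wrap(-0.3393 − -2.8798) = 2.5405; ω₁ = Δθ/dt₁ = 1.0162
distance = √((3.5−-5)² + (1.5−4.5)²) = 9.0139; v₂ = distance/dt₂ = 18.0278

ω₁ = 1.0162, v₂ = 18.0278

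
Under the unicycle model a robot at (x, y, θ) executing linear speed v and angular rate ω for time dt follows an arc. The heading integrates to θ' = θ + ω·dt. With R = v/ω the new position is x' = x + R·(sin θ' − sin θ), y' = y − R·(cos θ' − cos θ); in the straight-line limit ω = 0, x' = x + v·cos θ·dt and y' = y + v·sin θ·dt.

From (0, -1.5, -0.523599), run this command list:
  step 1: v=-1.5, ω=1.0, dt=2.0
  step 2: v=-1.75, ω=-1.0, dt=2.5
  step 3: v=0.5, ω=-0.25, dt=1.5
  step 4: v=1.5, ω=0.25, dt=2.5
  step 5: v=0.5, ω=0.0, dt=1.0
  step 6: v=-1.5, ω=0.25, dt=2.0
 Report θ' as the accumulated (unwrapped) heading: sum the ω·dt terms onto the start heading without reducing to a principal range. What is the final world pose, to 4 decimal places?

(-5.7120, -6.2304, -0.2736)

step 1: θ'=1.4764 (R=-1.5000) → pose (-2.2433, -2.6577, 1.4764)
step 2: θ'=-1.0236 (R=1.7500) → pose (-5.4800, -3.4032, -1.0236)
step 3: θ'=-1.3986 (R=-2.0000) → pose (-5.2176, -4.1011, -1.3986)
step 4: θ'=-0.7736 (R=6.0000) → pose (-3.4986, -7.3654, -0.7736)
step 5: θ'=-0.7736 (straight) → pose (-3.1409, -7.7148, -0.7736)
step 6: θ'=-0.2736 (R=-6.0000) → pose (-5.7120, -6.2304, -0.2736)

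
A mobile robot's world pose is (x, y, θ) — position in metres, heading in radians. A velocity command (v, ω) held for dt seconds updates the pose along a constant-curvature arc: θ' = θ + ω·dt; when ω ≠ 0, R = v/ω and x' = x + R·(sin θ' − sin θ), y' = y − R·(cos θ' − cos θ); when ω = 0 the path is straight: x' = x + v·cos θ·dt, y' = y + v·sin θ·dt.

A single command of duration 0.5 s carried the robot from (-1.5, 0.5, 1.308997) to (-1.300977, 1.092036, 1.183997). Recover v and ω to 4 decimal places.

Δθ = 1.183997 − 1.308997 = -0.125000
ω = Δθ/dt = -0.125000/0.5 = -0.2500
R = −Δy/(cos θ' − cos θ) = -5.0000
v = R·ω = -5.0000·-0.2500 = 1.2500

v = 1.2500, ω = -0.2500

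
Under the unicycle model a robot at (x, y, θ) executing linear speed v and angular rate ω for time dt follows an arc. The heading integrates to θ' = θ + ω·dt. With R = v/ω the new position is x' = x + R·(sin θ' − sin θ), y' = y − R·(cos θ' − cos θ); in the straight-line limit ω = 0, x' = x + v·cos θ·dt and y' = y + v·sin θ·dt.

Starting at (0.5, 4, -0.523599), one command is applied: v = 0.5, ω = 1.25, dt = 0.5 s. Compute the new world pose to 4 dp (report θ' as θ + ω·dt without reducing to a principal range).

(0.7405, 3.9485, 0.1014)

θ' = -0.5236 + 1.25·0.5 = 0.1014
R = v/ω = 0.5/1.25 = 0.4000
x' = 0.5 + 0.4000·(sin 0.1014 − sin -0.5236) = 0.7405
y' = 4 − 0.4000·(cos 0.1014 − cos -0.5236) = 3.9485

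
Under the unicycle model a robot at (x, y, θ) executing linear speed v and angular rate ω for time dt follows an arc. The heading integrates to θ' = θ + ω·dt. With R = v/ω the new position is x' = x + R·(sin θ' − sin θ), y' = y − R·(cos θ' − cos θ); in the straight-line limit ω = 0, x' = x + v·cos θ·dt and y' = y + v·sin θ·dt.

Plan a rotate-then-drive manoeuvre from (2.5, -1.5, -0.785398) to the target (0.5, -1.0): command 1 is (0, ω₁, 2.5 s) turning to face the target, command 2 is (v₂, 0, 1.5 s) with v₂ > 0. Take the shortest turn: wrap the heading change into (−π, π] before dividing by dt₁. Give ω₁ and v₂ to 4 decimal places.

ω₁ = -1.0405, v₂ = 1.3744

heading to target = atan2(-1−-1.5, 0.5−2.5) = 2.8966
Δθ = wrap(2.8966 − -0.7854) = -2.6012; ω₁ = Δθ/dt₁ = -1.0405
distance = √((0.5−2.5)² + (-1−-1.5)²) = 2.0616; v₂ = distance/dt₂ = 1.3744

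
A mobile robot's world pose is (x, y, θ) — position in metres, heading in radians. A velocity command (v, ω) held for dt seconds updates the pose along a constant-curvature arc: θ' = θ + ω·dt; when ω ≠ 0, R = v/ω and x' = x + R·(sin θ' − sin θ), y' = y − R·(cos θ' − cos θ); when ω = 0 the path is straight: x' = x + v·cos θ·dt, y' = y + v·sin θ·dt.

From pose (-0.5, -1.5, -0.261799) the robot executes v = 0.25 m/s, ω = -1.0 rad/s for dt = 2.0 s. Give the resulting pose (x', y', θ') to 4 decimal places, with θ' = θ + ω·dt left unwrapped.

(-0.3721, -1.9008, -2.2618)

θ' = -0.2618 + -1.0·2.0 = -2.2618
R = v/ω = 0.25/-1.0 = -0.2500
x' = -0.5 + -0.2500·(sin -2.2618 − sin -0.2618) = -0.3721
y' = -1.5 − -0.2500·(cos -2.2618 − cos -0.2618) = -1.9008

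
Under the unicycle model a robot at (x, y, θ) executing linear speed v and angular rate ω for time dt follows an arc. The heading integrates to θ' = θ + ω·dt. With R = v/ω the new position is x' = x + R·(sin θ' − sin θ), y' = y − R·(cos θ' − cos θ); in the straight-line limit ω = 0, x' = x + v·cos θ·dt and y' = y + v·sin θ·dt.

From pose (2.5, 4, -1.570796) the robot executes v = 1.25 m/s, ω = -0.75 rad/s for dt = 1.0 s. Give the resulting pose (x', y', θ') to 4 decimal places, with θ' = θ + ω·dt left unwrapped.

θ' = -1.5708 + -0.75·1.0 = -2.3208
R = v/ω = 1.25/-0.75 = -1.6667
x' = 2.5 + -1.6667·(sin -2.3208 − sin -1.5708) = 2.0528
y' = 4 − -1.6667·(cos -2.3208 − cos -1.5708) = 2.8639

(2.0528, 2.8639, -2.3208)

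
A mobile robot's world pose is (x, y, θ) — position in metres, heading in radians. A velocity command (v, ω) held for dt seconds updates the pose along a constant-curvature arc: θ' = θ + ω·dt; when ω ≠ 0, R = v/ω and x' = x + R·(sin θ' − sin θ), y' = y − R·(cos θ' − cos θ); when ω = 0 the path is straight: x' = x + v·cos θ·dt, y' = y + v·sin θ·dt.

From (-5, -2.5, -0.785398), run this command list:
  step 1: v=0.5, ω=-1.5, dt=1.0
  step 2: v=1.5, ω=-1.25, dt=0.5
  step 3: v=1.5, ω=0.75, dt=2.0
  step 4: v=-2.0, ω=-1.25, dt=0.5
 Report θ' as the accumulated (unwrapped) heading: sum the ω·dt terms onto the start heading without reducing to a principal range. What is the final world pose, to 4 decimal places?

step 1: θ'=-2.2854 (R=-0.3333) → pose (-4.9839, -2.9541, -2.2854)
step 2: θ'=-2.9104 (R=-1.2000) → pose (-5.6154, -3.3358, -2.9104)
step 3: θ'=-1.4104 (R=2.0000) → pose (-7.1314, -5.6020, -1.4104)
step 4: θ'=-2.0354 (R=1.6000) → pose (-6.9824, -4.6296, -2.0354)

(-6.9824, -4.6296, -2.0354)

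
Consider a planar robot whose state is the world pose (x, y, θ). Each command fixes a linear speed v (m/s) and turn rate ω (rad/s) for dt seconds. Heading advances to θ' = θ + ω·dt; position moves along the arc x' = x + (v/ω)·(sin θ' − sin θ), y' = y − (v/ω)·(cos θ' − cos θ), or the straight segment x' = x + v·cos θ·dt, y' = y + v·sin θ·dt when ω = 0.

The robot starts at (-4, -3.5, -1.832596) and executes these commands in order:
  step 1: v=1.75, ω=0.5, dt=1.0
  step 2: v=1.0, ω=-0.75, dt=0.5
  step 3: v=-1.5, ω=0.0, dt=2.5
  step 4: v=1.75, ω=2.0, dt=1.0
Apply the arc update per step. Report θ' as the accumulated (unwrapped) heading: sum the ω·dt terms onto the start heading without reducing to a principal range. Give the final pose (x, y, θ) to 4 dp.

step 1: θ'=-1.3326 (R=3.5000) → pose (-4.0204, -5.2317, -1.3326)
step 2: θ'=-1.7076 (R=-1.3333) → pose (-3.9952, -5.7281, -1.7076)
step 3: θ'=-1.7076 (straight) → pose (-3.4838, -2.0132, -1.7076)
step 4: θ'=0.2924 (R=0.8750) → pose (-2.3648, -2.9704, 0.2924)

(-2.3648, -2.9704, 0.2924)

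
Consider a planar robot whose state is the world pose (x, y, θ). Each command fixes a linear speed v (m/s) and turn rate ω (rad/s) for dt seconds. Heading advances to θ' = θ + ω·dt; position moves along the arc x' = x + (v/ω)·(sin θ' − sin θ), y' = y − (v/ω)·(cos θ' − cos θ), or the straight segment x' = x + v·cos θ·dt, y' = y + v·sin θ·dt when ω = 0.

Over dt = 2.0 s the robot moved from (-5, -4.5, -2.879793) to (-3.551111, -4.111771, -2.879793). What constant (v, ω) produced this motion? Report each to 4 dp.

v = -0.7500, ω = 0.0000

Δθ = -2.879793 − -2.879793 = 0.000000
ω = Δθ/dt = 0.000000/2.0 = 0.0000
ω = 0 → v = (Δx·cos θ + Δy·sin θ)/dt = -0.7500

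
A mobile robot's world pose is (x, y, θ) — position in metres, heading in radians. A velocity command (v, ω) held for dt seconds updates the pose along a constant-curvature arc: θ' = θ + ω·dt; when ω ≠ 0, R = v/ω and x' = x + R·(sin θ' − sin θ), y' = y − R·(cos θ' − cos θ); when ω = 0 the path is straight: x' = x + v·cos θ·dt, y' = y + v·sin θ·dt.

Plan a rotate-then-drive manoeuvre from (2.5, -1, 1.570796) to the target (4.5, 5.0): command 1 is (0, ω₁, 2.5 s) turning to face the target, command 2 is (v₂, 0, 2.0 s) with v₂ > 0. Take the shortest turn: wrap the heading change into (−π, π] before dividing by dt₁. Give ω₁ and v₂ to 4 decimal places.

heading to target = atan2(5−-1, 4.5−2.5) = 1.2490
Δθ = wrap(1.2490 − 1.5708) = -0.3218; ω₁ = Δθ/dt₁ = -0.1287
distance = √((4.5−2.5)² + (5−-1)²) = 6.3246; v₂ = distance/dt₂ = 3.1623

ω₁ = -0.1287, v₂ = 3.1623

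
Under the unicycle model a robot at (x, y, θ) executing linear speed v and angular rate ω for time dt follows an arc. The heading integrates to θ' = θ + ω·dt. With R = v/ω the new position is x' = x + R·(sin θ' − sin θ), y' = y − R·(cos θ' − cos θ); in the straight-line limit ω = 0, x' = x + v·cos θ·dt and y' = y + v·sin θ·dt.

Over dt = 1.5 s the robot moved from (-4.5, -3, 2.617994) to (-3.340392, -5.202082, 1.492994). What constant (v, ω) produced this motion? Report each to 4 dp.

Δθ = 1.492994 − 2.617994 = -1.125000
ω = Δθ/dt = -1.125000/1.5 = -0.7500
R = −Δy/(cos θ' − cos θ) = 2.3333
v = R·ω = 2.3333·-0.7500 = -1.7500

v = -1.7500, ω = -0.7500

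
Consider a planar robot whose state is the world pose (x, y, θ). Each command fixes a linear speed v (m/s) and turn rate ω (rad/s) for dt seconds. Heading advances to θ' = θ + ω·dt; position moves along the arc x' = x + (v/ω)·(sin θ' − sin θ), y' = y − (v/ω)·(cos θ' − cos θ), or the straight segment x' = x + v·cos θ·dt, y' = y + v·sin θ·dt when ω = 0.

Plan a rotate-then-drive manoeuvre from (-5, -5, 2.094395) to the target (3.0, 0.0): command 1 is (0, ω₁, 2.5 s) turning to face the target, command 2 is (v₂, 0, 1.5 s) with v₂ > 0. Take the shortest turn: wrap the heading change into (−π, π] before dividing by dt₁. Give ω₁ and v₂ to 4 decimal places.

heading to target = atan2(0−-5, 3−-5) = 0.5586
Δθ = wrap(0.5586 − 2.0944) = -1.5358; ω₁ = Δθ/dt₁ = -0.6143
distance = √((3−-5)² + (0−-5)²) = 9.4340; v₂ = distance/dt₂ = 6.2893

ω₁ = -0.6143, v₂ = 6.2893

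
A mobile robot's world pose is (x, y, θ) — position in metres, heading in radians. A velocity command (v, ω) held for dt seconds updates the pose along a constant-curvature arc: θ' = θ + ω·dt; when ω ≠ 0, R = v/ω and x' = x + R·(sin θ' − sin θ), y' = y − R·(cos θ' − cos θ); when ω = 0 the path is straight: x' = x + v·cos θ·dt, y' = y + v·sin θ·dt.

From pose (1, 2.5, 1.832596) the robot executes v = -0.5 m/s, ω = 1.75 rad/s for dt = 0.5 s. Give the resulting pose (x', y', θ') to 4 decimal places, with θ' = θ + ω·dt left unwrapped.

(1.1558, 2.3147, 2.7076)

θ' = 1.8326 + 1.75·0.5 = 2.7076
R = v/ω = -0.5/1.75 = -0.2857
x' = 1 + -0.2857·(sin 2.7076 − sin 1.8326) = 1.1558
y' = 2.5 − -0.2857·(cos 2.7076 − cos 1.8326) = 2.3147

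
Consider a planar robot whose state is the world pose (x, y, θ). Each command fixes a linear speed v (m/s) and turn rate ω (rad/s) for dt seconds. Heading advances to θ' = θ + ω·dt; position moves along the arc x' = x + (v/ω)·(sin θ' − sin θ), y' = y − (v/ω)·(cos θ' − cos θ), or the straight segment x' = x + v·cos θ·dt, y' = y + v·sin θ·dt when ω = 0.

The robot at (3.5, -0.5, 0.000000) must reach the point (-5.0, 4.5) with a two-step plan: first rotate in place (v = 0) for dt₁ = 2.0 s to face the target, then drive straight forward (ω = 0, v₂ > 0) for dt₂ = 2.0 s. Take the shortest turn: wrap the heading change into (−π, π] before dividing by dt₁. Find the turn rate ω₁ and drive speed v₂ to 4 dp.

ω₁ = 1.3049, v₂ = 4.9308

heading to target = atan2(4.5−-0.5, -5−3.5) = 2.6099
Δθ = wrap(2.6099 − 0.0000) = 2.6099; ω₁ = Δθ/dt₁ = 1.3049
distance = √((-5−3.5)² + (4.5−-0.5)²) = 9.8615; v₂ = distance/dt₂ = 4.9308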